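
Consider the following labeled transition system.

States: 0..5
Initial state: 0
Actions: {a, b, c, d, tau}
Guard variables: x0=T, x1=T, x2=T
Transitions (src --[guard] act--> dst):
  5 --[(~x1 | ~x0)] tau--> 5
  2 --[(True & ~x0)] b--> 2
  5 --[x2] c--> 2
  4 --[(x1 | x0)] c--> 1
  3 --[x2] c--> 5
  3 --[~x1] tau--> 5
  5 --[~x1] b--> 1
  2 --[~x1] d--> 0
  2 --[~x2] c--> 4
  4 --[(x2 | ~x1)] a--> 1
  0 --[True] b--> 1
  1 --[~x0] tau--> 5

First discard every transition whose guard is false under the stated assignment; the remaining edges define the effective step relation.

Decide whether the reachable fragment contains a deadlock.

Reachable = {0,1}
  0: b→1  [1 exit(s)]
  1: ∅  [STUCK]
trace reaching 1: b

Answer: DEADLOCK at state 1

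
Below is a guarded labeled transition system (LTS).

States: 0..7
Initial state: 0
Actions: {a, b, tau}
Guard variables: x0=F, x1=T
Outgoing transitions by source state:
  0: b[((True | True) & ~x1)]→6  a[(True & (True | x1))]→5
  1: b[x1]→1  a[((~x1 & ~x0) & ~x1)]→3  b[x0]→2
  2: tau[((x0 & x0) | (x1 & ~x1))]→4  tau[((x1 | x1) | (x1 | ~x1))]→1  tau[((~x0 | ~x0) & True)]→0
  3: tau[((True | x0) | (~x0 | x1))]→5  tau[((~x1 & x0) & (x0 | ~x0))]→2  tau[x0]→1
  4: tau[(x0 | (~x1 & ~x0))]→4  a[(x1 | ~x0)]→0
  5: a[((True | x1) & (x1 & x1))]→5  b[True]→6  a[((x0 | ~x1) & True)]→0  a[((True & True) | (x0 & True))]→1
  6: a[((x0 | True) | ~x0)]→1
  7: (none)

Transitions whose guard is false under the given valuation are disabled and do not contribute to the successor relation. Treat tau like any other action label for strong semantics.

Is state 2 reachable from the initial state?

After dropping false guards: 10 live edges.
Layer 0: {0}
Layer 1: {5}  cumulative {0,5}
Layer 2: {1,6}  cumulative {0,1,5,6}
Reach set: {0,1,5,6}

Answer: UNREACHABLE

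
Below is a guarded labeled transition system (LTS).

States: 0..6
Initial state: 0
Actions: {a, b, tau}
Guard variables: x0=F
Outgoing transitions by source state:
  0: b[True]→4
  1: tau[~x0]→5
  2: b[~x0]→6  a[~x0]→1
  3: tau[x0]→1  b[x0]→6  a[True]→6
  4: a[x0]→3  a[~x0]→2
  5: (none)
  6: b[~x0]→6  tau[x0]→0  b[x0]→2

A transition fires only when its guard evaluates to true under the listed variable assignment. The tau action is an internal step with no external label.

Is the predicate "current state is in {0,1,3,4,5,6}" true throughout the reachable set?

Answer: INVARIANT VIOLATED at state 2

Trace:
Safe = {0,1,3,4,5,6}
Reach set: {0,1,2,4,5,6}
  0: safe
  1: safe
  2: ✗ unsafe
  4: safe
  5: safe
  6: safe
witness against invariant: b·a → 2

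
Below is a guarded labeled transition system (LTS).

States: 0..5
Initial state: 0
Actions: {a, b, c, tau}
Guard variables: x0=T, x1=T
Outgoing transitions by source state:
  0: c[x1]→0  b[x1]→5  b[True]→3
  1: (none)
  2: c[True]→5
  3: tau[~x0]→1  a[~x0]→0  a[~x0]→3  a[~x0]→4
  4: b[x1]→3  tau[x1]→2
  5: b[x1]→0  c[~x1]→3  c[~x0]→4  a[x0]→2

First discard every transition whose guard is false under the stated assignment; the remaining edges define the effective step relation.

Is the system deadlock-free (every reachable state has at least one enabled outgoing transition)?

R = {0,2,3,5}
  0: b→3  b→5  c→0  [3 out]
  2: c→5  [1 out]
  3: ∅  [STUCK]
  5: a→2  b→0  [2 out]
witness 3: b

Answer: DEADLOCK at state 3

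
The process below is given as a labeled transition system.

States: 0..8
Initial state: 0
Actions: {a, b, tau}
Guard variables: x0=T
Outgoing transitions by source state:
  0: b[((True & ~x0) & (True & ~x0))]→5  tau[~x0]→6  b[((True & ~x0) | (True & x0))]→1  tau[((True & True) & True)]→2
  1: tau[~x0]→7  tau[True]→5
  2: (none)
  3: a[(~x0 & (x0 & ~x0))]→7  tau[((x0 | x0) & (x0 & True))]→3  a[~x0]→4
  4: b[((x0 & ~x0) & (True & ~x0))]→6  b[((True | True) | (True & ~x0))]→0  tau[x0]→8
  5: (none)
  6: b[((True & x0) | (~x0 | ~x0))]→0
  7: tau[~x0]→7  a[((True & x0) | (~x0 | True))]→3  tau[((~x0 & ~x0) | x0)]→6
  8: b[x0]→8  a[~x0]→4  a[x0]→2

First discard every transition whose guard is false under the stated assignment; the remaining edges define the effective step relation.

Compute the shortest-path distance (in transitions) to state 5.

Answer: 2

Working:
Layered search for 5:
  depth 0: {0}
  depth 1: {1,2}
  depth 2: {5}
5 enters at depth 2; path b·tau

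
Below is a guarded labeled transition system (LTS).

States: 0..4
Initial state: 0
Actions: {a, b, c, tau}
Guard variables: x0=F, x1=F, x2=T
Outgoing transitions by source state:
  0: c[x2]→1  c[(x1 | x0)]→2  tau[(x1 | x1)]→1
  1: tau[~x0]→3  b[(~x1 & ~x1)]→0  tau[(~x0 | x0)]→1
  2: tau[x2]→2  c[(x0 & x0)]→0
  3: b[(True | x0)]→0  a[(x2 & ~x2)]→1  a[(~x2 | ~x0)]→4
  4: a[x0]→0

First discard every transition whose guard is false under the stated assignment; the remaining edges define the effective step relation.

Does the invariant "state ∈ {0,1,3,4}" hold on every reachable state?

Answer: INVARIANT HOLDS

Trace:
Safe = {0,1,3,4}
Reachable = {0,1,3,4}
  0: safe
  1: safe
  3: safe
  4: safe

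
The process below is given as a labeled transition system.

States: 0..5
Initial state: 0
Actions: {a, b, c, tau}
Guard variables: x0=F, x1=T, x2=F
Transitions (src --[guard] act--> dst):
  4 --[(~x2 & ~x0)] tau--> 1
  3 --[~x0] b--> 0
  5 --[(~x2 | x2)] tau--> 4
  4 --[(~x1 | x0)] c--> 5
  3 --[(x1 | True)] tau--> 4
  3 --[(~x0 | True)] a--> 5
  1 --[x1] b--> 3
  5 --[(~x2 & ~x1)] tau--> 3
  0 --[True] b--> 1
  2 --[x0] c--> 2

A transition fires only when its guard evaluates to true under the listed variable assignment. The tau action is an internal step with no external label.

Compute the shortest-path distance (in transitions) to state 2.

Breadth-first toward 2:
  depth 0: {0}
  depth 1: {1}
  depth 2: {3}
  depth 3: {4,5}
2 never appears.

Answer: UNREACHABLE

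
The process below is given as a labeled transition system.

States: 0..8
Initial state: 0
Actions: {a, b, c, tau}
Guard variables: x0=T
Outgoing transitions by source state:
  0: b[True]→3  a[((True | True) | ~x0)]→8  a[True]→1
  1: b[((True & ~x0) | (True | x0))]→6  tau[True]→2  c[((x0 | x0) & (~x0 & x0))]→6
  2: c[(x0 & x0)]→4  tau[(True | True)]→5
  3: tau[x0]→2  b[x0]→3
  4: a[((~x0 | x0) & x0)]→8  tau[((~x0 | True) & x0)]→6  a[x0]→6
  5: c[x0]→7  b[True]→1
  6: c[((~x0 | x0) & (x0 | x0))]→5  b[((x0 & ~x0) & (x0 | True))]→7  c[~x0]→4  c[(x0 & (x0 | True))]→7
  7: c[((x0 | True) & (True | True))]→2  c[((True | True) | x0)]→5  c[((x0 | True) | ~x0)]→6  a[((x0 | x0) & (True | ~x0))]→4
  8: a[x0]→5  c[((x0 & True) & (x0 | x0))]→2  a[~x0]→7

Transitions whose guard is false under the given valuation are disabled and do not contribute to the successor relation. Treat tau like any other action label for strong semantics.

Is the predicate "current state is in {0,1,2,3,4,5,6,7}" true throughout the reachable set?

Answer: INVARIANT VIOLATED at state 8

Analysis:
Inv-set: {0,1,2,3,4,5,6,7}
R = {0,1,2,3,4,5,6,7,8}
  0: ok
  1: ok
  2: ok
  3: ok
  4: ok
  5: ok
  6: ok
  7: ok
  8: VIOLATES
counterexample path to 8: a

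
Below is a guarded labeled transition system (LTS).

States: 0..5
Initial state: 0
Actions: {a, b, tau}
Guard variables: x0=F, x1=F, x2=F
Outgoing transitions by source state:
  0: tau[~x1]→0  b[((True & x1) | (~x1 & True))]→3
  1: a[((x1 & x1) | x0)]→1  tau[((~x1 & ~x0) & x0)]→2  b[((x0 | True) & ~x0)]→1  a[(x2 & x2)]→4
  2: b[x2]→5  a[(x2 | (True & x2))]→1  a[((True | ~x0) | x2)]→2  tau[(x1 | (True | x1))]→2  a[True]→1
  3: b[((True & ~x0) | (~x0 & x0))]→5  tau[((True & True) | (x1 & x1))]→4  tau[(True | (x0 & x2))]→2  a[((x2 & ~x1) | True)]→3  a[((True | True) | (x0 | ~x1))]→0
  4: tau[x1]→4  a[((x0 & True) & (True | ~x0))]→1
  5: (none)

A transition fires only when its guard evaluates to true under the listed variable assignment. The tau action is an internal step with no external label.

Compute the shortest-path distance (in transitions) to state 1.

Answer: 3

Trace:
Breadth-first toward 1:
  depth 0: {0}
  depth 1: {3}
  depth 2: {2,4,5}
  depth 3: {1}
first hit 1 at d=3 via b·tau·a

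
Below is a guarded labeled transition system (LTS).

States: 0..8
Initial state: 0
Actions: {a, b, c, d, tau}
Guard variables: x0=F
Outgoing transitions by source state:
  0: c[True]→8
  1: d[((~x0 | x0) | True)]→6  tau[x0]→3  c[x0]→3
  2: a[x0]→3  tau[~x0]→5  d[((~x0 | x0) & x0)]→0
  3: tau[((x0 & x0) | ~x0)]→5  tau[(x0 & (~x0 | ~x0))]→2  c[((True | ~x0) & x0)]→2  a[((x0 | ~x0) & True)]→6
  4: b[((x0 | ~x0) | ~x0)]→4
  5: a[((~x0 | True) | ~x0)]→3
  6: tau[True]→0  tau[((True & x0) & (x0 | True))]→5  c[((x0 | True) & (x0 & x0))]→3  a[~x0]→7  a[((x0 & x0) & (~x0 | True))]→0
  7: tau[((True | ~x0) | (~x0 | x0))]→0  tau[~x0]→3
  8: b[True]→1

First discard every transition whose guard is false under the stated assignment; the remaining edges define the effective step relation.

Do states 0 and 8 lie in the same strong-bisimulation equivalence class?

Bisimulation quotient by refinement:
  P[0] = {{0,1,2,3,4,5,6,7,8}}
  P[1] = {{0},{1},{2,7},{3,6},{4,8},{5}}
  P[2] = {{0},{1},{2},{3},{4},{5},{6},{7},{8}}
stable after 3 split(s): 9 block(s)
0∈{0}, 8∈{8}

Answer: NOT BISIMILAR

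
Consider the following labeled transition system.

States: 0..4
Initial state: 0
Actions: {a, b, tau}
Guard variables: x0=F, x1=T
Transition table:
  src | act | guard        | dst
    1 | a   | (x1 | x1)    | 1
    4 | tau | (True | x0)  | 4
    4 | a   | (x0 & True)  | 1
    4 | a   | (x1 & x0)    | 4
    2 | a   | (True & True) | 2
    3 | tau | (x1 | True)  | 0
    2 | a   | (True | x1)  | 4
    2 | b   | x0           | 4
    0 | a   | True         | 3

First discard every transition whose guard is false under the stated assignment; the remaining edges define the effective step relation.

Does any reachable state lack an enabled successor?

Answer: DEADLOCK-FREE

Analysis:
R = {0,3}
  0: a→3  [1 exit(s)]
  3: tau→0  [1 exit(s)]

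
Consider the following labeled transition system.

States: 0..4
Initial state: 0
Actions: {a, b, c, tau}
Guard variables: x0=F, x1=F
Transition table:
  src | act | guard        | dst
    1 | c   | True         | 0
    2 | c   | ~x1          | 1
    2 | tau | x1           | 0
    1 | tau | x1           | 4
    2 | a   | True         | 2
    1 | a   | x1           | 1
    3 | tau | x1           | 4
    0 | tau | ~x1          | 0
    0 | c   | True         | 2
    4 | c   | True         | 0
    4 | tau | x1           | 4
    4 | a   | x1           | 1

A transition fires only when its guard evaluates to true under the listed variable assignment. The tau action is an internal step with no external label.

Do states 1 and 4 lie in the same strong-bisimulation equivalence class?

Compute ~ classes (split until stable):
  π0 = {{0,1,2,3,4}}
  π1 = {{0},{1,4},{2},{3}}
stable after 2 split(s): 4 block(s)
1∈{1,4}, 4∈{1,4}

Answer: BISIMILAR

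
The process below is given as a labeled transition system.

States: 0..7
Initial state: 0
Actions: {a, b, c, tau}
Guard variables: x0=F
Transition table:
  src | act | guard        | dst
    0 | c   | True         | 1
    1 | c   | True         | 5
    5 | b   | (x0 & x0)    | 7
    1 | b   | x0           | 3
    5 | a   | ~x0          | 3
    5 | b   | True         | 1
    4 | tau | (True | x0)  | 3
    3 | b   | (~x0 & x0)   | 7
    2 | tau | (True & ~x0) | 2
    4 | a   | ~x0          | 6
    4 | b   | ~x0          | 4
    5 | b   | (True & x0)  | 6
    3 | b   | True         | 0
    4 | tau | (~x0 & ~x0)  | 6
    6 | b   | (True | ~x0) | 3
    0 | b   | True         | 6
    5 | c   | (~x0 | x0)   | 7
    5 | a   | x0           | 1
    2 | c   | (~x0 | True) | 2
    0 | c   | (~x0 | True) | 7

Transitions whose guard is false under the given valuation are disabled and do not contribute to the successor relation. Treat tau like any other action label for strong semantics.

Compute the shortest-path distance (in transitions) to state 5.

Answer: 2

Trace:
Layered search for 5:
  L0 = {0}
  L1 = {1,6,7}
  L2 = {3,5}
5 enters at depth 2; path c·c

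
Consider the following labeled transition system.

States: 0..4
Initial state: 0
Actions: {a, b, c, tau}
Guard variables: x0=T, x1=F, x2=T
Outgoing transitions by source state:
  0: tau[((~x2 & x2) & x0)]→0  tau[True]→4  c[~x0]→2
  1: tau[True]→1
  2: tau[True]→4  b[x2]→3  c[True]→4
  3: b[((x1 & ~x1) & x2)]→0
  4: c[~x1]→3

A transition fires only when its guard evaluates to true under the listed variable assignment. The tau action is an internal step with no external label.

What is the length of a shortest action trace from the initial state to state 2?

Layered search for 2:
  Layer 0: {0}
  Layer 1: {4}
  Layer 2: {3}
2 never appears.

Answer: UNREACHABLE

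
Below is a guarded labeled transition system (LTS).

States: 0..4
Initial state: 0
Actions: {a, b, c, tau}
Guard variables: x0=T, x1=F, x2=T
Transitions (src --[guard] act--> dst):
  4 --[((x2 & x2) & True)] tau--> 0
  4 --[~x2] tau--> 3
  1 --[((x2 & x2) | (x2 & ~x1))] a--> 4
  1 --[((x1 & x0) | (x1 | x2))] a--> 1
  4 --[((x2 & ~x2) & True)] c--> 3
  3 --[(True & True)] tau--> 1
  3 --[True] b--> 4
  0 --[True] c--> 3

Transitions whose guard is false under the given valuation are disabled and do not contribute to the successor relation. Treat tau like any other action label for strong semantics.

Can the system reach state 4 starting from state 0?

6 transition(s) survive guard evaluation.
L0 = {0}
L1 = {3}  total {0,3}
L2 = {1,4}  total {0,1,3,4}
R = {0,1,3,4}
trace reaching 4: c·b

Answer: REACHABLE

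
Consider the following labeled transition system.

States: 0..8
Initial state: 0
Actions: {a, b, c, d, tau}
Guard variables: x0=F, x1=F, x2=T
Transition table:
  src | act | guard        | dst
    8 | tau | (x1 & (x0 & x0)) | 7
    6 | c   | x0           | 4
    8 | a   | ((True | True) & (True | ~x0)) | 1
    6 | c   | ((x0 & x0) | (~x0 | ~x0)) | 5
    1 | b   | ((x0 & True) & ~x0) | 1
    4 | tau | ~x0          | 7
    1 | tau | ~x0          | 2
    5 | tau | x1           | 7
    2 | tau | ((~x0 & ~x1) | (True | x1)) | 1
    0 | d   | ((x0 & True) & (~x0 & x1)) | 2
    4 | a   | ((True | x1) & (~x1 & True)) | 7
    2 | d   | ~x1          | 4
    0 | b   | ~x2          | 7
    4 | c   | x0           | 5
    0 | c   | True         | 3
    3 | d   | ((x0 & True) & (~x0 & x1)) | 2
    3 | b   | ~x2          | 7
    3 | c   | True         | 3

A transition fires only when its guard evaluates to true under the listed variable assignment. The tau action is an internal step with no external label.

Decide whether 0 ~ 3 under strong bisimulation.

Bisimulation quotient by refinement:
  round 0: {{0,1,2,3,4,5,6,7,8}}
  round 1: {{0,3,6},{1},{2},{4},{5,7},{8}}
  round 2: {{0,3},{1},{2},{4},{5,7},{6},{8}}
7 equivalence class(es) (converged in 3)
[0]={0,3}  [3]={0,3}

Answer: BISIMILAR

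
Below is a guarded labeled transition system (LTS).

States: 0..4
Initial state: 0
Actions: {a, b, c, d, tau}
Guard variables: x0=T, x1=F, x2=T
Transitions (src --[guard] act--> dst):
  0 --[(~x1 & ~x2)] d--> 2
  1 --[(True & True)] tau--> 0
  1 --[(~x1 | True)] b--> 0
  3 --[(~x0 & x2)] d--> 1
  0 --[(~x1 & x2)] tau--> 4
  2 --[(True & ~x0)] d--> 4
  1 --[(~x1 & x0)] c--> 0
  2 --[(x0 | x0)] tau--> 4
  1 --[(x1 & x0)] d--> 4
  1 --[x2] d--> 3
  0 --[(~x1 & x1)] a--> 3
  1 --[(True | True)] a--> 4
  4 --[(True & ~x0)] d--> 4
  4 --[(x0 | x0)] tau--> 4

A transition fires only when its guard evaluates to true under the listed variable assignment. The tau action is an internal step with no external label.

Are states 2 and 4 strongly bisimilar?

Refine partition for ~:
  P[0] = {{0,1,2,3,4}}
  P[1] = {{0,2,4},{1},{3}}
3 equivalence class(es) (converged in 2)
class of 2: {0,2,4}; class of 4: {0,2,4}

Answer: BISIMILAR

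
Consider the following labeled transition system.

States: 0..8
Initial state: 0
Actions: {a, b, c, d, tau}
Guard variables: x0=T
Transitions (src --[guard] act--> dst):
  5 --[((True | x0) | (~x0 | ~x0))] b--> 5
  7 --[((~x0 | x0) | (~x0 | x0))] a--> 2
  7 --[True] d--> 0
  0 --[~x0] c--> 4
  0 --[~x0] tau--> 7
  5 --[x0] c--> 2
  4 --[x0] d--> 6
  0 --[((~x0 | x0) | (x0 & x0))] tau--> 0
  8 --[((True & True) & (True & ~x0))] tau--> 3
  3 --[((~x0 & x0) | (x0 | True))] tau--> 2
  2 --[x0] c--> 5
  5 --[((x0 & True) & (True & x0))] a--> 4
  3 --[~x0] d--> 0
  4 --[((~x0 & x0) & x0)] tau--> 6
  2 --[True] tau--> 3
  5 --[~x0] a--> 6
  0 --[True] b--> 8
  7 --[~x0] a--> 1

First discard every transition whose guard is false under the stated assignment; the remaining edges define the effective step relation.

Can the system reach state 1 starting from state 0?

Answer: UNREACHABLE

Trace:
Guard filter leaves 11 enabled edge(s).
depth 0: {0}
depth 1: {8}  cumulative {0,8}
R = {0,8}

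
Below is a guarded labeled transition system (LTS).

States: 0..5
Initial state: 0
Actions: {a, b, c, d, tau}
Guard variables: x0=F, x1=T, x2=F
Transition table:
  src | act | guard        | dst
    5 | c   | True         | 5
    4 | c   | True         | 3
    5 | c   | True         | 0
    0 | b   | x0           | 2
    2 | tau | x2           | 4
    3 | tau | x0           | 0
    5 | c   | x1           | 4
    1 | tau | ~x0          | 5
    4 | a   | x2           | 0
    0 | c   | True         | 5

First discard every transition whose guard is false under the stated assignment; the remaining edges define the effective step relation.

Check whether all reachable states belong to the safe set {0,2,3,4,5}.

Answer: INVARIANT HOLDS

Analysis:
Inv-set: {0,2,3,4,5}
Reachable = {0,3,4,5}
  0: ✓
  3: ✓
  4: ✓
  5: ✓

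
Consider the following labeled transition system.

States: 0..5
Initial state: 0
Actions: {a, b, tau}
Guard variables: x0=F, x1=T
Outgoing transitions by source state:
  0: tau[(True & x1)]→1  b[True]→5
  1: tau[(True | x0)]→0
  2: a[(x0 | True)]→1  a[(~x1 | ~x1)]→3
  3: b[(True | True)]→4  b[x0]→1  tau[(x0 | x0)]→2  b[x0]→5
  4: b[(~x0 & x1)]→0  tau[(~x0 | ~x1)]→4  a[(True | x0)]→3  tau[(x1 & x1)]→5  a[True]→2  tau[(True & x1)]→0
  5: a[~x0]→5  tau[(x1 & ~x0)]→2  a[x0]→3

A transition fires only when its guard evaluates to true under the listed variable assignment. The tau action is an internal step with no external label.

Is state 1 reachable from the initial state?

Guard filter leaves 13 enabled edge(s).
depth 0: {0}
depth 1: {1,5}  total {0,1,5}
depth 2: {2}  total {0,1,2,5}
Reachable = {0,1,2,5}
Path to 1: tau

Answer: REACHABLE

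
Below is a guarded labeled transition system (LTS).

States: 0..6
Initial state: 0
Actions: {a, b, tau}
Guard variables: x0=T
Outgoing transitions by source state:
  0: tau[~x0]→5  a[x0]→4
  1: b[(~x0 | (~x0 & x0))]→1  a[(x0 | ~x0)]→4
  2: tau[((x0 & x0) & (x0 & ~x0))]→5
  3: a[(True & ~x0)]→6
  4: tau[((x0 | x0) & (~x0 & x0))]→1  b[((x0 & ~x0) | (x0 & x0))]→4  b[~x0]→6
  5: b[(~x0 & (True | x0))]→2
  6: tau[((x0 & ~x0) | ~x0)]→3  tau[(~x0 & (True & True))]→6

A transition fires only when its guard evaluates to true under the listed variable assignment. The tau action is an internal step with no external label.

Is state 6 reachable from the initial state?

Answer: UNREACHABLE

Working:
After dropping false guards: 3 live edges.
depth 0: {0}
depth 1: {4}  total {0,4}
R = {0,4}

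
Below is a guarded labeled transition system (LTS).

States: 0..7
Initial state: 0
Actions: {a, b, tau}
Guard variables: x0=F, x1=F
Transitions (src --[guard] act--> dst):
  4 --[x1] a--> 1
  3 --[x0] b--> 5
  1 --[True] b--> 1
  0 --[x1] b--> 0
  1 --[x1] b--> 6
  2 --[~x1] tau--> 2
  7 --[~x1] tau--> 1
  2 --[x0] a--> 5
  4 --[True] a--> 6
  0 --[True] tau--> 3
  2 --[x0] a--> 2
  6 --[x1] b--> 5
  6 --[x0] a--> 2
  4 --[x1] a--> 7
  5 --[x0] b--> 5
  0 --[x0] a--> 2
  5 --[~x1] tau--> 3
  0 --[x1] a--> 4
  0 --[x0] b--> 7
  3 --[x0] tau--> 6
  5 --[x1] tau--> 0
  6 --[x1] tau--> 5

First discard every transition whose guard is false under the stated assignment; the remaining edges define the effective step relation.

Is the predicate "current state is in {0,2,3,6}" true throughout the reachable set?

Allowed set {0,2,3,6}
R = {0,3}
  0: safe
  3: safe

Answer: INVARIANT HOLDS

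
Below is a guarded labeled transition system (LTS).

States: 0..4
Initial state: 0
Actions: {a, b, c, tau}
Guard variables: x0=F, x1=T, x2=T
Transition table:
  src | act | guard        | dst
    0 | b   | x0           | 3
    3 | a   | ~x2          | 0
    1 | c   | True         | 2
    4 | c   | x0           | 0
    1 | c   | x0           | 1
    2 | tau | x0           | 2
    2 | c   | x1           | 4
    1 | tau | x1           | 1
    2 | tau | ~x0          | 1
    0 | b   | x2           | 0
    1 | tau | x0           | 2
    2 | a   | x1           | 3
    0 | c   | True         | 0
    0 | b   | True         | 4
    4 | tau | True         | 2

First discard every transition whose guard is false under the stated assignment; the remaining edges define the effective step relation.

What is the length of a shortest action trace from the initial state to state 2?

Answer: 2

Trace:
Breadth-first toward 2:
  depth 0: {0}
  depth 1: {4}
  depth 2: {2}
depth(2)=2, e.g. b·tau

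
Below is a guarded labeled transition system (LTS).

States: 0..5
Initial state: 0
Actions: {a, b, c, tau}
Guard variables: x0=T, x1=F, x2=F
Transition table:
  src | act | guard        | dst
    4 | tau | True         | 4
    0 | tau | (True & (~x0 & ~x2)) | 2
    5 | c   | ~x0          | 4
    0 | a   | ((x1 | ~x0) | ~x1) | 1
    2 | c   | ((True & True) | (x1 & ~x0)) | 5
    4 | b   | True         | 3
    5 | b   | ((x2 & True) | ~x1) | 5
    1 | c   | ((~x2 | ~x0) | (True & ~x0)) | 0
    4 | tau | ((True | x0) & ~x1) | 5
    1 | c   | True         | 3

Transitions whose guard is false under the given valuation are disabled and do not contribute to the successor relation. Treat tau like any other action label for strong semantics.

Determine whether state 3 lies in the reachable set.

After dropping false guards: 8 live edges.
L0 = {0}
L1 = {1}  now seen {0,1}
L2 = {3}  now seen {0,1,3}
Reach set: {0,1,3}
Path to 3: a·c

Answer: REACHABLE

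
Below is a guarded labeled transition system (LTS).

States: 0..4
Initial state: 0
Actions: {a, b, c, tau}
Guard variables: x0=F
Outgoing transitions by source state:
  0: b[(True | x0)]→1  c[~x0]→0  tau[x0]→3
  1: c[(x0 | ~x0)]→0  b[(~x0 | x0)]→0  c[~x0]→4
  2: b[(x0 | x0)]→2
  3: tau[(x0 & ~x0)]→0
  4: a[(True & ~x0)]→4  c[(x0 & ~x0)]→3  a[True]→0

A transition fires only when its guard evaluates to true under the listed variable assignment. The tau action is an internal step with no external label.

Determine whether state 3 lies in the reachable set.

7 transition(s) survive guard evaluation.
depth 0: {0}
depth 1: {1}  now seen {0,1}
depth 2: {4}  now seen {0,1,4}
Reachable = {0,1,4}

Answer: UNREACHABLE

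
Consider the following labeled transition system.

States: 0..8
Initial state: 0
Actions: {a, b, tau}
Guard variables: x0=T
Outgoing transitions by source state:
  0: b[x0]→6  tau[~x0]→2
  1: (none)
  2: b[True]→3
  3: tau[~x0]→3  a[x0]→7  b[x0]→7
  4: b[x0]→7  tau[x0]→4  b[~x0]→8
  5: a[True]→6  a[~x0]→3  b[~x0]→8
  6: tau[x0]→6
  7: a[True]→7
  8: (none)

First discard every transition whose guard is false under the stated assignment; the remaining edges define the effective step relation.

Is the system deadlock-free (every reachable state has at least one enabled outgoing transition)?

Reachable = {0,6}
  0: b→6  [1 out]
  6: tau→6  [1 out]

Answer: DEADLOCK-FREE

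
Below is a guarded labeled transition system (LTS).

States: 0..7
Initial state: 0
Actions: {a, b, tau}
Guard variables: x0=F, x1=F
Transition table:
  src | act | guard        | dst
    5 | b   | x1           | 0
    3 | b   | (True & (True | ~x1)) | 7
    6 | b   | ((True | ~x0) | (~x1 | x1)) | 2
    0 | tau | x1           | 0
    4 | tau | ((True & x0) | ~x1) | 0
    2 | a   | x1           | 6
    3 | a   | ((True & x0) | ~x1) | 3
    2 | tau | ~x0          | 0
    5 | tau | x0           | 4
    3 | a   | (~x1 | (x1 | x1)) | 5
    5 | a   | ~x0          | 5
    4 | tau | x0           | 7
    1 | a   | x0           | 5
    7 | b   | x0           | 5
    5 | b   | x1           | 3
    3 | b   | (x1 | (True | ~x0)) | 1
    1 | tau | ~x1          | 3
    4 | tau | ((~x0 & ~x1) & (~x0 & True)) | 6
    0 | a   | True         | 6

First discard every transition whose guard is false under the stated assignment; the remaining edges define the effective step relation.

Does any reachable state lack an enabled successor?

Reachable = {0,2,6}
  0: a→6  [deg 1]
  2: tau→0  [deg 1]
  6: b→2  [deg 1]

Answer: DEADLOCK-FREE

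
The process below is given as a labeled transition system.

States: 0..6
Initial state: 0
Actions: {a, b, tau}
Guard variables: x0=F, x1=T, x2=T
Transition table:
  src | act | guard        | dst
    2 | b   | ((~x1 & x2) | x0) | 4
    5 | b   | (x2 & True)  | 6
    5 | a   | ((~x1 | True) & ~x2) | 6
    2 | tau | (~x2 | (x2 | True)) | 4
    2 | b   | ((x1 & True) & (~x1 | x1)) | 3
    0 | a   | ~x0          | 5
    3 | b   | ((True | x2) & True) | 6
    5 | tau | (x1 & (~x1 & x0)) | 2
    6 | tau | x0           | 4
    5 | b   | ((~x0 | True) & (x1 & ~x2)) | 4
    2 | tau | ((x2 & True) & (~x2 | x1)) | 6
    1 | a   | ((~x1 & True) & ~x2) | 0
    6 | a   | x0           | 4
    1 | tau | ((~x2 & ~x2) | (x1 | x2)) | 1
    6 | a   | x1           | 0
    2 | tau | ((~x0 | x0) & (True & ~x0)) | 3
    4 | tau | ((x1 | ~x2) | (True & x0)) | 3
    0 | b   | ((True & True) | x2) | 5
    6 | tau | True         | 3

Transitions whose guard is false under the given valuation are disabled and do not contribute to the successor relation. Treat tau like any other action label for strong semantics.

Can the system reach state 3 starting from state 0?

Answer: REACHABLE

Trace:
After dropping false guards: 12 live edges.
depth 0: {0}
depth 1: {5}  total {0,5}
depth 2: {6}  total {0,5,6}
depth 3: {3}  total {0,3,5,6}
R = {0,3,5,6}
Path to 3: a·b·tau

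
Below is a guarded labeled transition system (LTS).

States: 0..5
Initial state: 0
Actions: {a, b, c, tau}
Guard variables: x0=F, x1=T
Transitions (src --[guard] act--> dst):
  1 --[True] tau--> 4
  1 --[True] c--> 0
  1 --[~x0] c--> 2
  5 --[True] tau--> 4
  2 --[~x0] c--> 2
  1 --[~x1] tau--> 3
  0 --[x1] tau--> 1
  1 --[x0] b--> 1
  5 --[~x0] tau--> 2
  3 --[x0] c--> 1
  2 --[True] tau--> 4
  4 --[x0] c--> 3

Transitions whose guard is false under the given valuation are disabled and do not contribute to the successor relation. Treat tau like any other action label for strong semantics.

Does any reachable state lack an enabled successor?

Answer: DEADLOCK at state 4

Working:
Reach set: {0,1,2,4}
  0: tau→1  [1 out]
  1: c→0  c→2  tau→4  [3 out]
  2: c→2  tau→4  [2 out]
  4: ∅  [no exit]
Path to 4: tau·tau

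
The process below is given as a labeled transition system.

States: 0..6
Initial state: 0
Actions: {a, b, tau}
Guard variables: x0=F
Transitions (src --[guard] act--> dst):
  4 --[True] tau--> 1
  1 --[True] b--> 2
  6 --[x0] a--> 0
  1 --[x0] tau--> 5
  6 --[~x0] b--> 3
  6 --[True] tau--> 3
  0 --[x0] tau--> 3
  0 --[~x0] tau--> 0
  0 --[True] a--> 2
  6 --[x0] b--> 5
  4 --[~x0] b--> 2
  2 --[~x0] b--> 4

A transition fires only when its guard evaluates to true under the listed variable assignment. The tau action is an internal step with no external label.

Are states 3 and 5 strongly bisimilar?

Refine partition for ~:
  P[0] = {{0,1,2,3,4,5,6}}
  P[1] = {{0},{1,2},{3,5},{4,6}}
  P[2] = {{0},{1},{2},{3,5},{4},{6}}
Fixed point at round 3; 6 class(es).
3∈{3,5}, 5∈{3,5}

Answer: BISIMILAR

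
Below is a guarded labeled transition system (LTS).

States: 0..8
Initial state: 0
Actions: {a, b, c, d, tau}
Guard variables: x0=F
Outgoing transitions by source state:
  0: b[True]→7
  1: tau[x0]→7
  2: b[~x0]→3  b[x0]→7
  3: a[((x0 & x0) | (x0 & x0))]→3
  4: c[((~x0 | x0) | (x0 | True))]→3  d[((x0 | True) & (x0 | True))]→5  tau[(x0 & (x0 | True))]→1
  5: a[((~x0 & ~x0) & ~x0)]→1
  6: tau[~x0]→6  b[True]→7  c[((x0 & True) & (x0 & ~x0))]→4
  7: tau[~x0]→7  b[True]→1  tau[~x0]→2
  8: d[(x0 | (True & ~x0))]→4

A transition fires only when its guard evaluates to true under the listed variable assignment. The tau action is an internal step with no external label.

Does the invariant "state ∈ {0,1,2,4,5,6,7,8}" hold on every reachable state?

Inv-set: {0,1,2,4,5,6,7,8}
Reachable = {0,1,2,3,7}
  0: ok
  1: ok
  2: ok
  3: outside
  7: ok
counterexample path to 3: b·tau·b

Answer: INVARIANT VIOLATED at state 3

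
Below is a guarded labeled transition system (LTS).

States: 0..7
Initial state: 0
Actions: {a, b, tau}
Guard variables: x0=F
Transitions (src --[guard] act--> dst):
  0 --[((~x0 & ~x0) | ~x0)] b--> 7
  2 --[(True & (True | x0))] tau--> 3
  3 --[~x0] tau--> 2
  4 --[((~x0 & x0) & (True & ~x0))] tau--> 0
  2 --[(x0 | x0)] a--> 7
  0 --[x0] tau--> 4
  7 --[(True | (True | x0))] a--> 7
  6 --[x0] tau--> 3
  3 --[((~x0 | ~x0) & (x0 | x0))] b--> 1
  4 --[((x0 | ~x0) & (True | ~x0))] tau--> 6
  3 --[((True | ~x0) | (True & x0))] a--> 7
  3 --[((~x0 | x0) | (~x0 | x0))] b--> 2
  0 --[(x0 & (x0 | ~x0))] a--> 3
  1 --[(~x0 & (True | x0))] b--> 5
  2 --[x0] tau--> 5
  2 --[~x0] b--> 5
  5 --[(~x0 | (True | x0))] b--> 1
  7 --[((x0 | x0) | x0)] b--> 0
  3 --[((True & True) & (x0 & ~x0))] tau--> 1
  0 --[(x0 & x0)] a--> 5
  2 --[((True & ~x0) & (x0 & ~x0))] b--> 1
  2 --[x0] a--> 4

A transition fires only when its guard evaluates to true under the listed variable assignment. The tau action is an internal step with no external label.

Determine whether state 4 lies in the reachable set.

Answer: UNREACHABLE

Analysis:
Guard filter leaves 10 enabled edge(s).
Layer 0: {0}
Layer 1: {7}  now seen {0,7}
Reach set: {0,7}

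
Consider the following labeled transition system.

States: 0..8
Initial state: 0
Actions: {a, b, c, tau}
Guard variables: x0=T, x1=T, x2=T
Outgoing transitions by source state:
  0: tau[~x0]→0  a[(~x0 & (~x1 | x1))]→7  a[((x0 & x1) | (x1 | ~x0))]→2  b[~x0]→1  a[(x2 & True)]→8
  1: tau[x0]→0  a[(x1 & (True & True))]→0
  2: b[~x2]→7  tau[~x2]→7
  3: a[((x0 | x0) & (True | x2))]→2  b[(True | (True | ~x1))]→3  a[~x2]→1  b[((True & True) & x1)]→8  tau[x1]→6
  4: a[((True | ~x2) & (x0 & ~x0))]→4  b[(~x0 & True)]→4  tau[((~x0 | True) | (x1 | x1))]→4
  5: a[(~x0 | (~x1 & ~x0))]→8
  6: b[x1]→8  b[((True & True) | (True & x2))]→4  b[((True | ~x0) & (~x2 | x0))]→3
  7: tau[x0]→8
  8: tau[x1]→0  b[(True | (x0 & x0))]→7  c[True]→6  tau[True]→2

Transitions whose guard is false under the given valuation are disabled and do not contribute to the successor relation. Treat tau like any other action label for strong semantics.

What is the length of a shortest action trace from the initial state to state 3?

Answer: 3

Trace:
Layered search for 3:
  Layer 0: {0}
  Layer 1: {2,8}
  Layer 2: {6,7}
  Layer 3: {3,4}
3 enters at depth 3; path a·c·b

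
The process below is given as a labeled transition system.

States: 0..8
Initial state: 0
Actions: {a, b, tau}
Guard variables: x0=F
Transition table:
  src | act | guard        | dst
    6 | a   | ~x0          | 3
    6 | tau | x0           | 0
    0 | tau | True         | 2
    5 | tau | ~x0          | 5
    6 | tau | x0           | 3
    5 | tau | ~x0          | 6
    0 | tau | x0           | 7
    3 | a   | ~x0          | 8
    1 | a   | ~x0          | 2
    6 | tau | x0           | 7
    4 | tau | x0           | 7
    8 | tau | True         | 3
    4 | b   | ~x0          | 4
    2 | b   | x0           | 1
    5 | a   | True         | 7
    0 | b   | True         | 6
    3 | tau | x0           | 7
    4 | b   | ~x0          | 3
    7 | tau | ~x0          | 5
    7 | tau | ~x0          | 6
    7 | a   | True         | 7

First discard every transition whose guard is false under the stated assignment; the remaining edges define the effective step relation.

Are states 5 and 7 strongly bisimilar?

Answer: BISIMILAR

Trace:
Compute ~ classes (split until stable):
  P[0] = {{0,1,2,3,4,5,6,7,8}}
  P[1] = {{0},{1,3,6},{2},{4},{5,7},{8}}
  P[2] = {{0},{1},{2},{3},{4},{5,7},{6},{8}}
8 equivalence class(es) (converged in 3)
[5]={5,7}  [7]={5,7}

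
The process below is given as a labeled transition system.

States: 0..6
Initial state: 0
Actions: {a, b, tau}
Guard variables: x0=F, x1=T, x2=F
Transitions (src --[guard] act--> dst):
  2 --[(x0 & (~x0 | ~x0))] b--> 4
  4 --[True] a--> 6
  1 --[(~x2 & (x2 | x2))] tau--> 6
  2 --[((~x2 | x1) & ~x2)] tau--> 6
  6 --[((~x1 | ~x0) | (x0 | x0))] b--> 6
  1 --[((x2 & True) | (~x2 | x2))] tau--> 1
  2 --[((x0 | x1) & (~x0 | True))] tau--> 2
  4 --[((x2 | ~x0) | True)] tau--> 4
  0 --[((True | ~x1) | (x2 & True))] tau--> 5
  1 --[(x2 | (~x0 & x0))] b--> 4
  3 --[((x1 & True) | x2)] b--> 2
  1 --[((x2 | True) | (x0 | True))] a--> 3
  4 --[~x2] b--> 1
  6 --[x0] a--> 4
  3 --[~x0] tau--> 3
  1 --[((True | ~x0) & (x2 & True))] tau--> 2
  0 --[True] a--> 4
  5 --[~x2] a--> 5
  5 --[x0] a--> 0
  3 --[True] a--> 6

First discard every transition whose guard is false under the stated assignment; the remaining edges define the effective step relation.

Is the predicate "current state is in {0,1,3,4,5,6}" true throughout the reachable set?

Answer: INVARIANT VIOLATED at state 2

Trace:
Safe = {0,1,3,4,5,6}
Reach set: {0,1,2,3,4,5,6}
  0: safe
  1: safe
  2: ✗ unsafe
  3: safe
  4: safe
  5: safe
  6: safe
witness against invariant: a·b·a·b → 2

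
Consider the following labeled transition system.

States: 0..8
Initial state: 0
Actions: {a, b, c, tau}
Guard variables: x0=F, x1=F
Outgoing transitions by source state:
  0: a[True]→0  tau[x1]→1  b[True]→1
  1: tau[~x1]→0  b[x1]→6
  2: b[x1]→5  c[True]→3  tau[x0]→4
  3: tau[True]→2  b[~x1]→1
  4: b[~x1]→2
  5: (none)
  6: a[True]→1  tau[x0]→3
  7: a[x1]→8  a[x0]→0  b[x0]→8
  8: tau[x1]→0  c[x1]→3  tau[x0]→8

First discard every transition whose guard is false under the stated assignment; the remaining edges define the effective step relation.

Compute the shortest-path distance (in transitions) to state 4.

BFS to 4:
  L0 = {0}
  L1 = {1}
4 never appears.

Answer: UNREACHABLE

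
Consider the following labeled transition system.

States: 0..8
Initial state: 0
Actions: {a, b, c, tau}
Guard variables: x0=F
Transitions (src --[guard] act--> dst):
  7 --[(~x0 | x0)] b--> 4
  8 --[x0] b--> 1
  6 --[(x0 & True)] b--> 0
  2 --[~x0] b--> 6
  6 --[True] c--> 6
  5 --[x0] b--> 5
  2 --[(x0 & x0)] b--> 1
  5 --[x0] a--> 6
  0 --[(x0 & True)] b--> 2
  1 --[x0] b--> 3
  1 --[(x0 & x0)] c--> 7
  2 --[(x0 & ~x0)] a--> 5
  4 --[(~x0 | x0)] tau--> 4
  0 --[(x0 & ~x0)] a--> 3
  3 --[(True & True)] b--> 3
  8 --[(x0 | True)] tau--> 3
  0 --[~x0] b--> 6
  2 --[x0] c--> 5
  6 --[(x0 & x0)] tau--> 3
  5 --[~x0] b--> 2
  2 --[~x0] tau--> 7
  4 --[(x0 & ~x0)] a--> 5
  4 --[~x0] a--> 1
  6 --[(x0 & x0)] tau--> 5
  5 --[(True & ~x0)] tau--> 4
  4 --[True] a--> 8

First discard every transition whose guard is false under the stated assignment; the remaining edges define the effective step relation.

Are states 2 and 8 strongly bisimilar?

Refine partition for ~:
  P[0] = {{0,1,2,3,4,5,6,7,8}}
  P[1] = {{0,3,7},{1},{2,5},{4},{6},{8}}
  P[2] = {{0},{1},{2},{3},{4},{5},{6},{7},{8}}
stable after 3 split(s): 9 block(s)
class of 2: {2}; class of 8: {8}

Answer: NOT BISIMILAR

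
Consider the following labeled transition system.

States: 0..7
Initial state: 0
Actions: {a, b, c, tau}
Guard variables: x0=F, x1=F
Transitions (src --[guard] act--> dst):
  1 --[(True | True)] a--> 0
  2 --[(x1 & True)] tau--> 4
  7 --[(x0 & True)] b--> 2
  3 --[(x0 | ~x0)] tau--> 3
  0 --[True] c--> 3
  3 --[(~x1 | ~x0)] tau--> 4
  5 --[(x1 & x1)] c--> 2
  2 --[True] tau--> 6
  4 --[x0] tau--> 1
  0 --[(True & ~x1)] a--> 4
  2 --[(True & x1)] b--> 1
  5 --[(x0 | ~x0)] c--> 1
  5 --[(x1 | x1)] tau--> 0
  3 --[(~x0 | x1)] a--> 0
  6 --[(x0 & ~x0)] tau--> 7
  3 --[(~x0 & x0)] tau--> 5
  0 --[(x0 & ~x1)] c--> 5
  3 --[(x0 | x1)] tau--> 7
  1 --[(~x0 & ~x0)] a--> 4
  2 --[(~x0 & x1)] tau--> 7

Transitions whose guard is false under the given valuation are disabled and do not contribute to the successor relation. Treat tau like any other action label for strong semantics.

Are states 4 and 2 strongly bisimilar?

Compute ~ classes (split until stable):
  P[0] = {{0,1,2,3,4,5,6,7}}
  P[1] = {{0},{1},{2},{3},{4,6,7},{5}}
6 equivalence class(es) (converged in 2)
[4]={4,6,7}  [2]={2}

Answer: NOT BISIMILAR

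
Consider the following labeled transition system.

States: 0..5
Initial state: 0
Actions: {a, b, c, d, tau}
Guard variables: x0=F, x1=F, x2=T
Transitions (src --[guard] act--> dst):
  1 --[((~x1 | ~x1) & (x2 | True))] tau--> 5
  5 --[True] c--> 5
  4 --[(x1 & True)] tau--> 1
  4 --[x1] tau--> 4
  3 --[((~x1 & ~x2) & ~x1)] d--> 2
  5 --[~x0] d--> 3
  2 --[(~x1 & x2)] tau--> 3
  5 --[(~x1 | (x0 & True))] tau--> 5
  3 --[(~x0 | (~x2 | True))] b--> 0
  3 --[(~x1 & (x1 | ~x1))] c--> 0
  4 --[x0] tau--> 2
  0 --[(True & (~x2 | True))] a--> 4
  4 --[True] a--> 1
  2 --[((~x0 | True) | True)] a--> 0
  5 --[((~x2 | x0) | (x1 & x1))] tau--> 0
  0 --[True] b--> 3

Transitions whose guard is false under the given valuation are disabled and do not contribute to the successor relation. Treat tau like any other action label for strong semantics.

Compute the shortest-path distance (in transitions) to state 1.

BFS to 1:
  depth 0: {0}
  depth 1: {3,4}
  depth 2: {1}
depth(1)=2, e.g. a·a

Answer: 2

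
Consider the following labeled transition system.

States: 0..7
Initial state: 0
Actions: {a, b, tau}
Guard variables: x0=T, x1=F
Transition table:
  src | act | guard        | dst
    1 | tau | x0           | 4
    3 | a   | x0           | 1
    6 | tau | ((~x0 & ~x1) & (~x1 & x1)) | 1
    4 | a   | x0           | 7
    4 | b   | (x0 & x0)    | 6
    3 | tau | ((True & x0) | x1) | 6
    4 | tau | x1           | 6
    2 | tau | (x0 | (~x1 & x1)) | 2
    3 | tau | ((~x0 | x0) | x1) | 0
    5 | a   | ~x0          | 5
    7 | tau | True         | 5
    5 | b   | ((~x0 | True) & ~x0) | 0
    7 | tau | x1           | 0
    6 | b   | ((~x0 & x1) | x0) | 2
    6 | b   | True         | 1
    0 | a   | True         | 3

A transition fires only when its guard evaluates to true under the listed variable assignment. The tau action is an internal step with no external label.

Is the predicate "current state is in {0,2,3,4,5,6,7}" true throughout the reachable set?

Answer: INVARIANT VIOLATED at state 1

Analysis:
Inv-set: {0,2,3,4,5,6,7}
R = {0,1,2,3,4,5,6,7}
  0: ok
  1: VIOLATES
  2: ok
  3: ok
  4: ok
  5: ok
  6: ok
  7: ok
reach 1 via a·a — violates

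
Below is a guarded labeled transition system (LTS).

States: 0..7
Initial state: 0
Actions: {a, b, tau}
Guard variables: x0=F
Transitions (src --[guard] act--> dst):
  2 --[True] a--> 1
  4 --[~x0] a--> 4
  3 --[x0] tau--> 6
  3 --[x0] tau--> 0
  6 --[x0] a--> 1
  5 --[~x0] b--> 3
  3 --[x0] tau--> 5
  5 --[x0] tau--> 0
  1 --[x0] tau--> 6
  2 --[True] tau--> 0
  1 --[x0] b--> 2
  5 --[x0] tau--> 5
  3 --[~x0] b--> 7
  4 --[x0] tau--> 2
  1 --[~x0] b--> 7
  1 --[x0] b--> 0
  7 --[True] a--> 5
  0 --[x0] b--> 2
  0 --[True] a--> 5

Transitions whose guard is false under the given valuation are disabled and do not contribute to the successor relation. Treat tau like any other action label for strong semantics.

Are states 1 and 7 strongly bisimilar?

Compute ~ classes (split until stable):
  P[0] = {{0,1,2,3,4,5,6,7}}
  P[1] = {{0,4,7},{1,3,5},{2},{6}}
  P[2] = {{0,7},{1,3},{2},{4},{5},{6}}
6 equivalence class(es) (converged in 3)
class of 1: {1,3}; class of 7: {0,7}

Answer: NOT BISIMILAR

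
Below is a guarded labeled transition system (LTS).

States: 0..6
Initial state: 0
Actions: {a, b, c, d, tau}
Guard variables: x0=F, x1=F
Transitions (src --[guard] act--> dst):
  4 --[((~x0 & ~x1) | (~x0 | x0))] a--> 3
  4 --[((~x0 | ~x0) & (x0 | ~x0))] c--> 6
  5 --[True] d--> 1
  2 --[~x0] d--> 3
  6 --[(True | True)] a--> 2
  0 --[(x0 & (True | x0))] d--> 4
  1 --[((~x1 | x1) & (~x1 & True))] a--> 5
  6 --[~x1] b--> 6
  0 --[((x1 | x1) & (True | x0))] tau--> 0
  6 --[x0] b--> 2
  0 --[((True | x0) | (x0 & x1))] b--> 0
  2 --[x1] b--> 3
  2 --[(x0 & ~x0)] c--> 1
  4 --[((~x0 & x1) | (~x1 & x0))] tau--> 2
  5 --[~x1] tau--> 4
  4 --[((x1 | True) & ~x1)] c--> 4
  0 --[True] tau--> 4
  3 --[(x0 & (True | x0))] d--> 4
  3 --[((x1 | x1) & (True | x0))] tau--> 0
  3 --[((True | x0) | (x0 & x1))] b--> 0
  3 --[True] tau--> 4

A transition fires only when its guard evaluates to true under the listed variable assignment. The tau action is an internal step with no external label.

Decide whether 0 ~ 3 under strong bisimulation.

Answer: BISIMILAR

Analysis:
Compute ~ classes (split until stable):
  P[0] = {{0,1,2,3,4,5,6}}
  P[1] = {{0,3},{1},{2},{4},{5},{6}}
stable after 2 split(s): 6 block(s)
[0]={0,3}  [3]={0,3}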